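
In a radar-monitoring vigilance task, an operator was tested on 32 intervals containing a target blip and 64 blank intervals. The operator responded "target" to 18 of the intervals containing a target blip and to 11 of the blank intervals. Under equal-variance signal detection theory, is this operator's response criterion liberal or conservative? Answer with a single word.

z(H) = 0.157, z(FA) = -0.947
c = −½·(z(H) + z(FA)) = 0.395
c > 0 → conservative criterion (biased toward responding “no”).

conservative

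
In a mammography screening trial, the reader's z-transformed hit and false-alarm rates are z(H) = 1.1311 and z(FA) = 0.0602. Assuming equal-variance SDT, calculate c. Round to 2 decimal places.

c = −½·[z(H) + z(FA)] = −½·(1.1311 + 0.0602) = -0.59565
c < 0: the reader has a liberal response bias.

c = -0.60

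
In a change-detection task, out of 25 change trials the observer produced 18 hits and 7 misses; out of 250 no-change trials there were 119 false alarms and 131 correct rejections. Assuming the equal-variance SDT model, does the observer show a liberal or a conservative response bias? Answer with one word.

liberal

z(H) = 0.583, z(FA) = -0.060
c = −½·(z(H) + z(FA)) = -0.2615
c < 0 → liberal criterion (biased toward responding “yes”).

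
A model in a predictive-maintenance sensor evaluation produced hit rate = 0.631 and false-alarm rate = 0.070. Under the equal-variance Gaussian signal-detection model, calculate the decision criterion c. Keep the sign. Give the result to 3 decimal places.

c = 0.571

z(H) = z(0.631) = 0.3345
z(FA) = z(0.070) = -1.4758
c = −½·[z(H) + z(FA)] = −0.5 × (0.3345 + (-1.4758)) = 0.57065
c > 0: the model has a conservative response bias.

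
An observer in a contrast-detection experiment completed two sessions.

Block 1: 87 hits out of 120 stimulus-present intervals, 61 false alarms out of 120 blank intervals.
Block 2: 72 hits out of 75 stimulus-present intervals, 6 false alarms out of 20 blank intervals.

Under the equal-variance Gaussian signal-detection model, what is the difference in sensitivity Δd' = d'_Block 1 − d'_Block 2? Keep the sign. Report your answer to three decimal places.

Δd' = -1.698

Block 1: z(0.7250) = 0.5978, z(0.5083) = 0.0208, d' = 0.5770
Block 2: z(0.9600) = 1.7507, z(0.3000) = -0.5244, d' = 2.2751
Δd' = d'_Block 1 − d'_Block 2 = 0.5770 − 2.2751 = -1.6981
Block 2 has the higher sensitivity.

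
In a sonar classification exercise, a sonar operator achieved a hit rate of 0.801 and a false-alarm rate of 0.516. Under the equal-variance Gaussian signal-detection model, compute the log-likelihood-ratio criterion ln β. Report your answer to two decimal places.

ln β = -0.36

z(H) = z(0.801) = 0.845
z(FA) = z(0.516) = 0.040
ln β = −½·[z(H)² − z(FA)²] = −0.5 × (0.714 − 0.002) = -0.356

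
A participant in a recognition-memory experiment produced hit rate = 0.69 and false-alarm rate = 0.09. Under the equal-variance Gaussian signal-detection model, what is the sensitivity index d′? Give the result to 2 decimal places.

z(H) = z(0.69) = 0.4959
z(FA) = z(0.09) = -1.3408
d' = z(H) − z(FA) = 0.4959 − (-1.3408) = 1.8367

d′ = 1.84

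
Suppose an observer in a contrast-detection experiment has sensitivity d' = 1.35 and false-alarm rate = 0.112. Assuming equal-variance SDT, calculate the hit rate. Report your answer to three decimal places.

hit rate = 0.553

z(false-alarm rate) = z(0.112) = -1.2160
z(H) = z(FA) + d' = -1.2160 + 1.35 = 0.1340
hit rate = Φ(0.1340) = 0.5533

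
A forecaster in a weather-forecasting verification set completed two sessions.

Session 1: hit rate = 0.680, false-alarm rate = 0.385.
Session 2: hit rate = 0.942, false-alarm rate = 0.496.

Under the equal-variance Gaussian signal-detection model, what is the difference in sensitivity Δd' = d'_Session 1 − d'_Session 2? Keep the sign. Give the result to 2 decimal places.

Session 1: z(0.680) = 0.468, z(0.385) = -0.292, d' = 0.760
Session 2: z(0.942) = 1.572, z(0.496) = -0.010, d' = 1.582
Δd' = d'_Session 1 − d'_Session 2 = 0.760 − 1.582 = -0.822
Session 2 has the higher sensitivity.

Δd' = -0.82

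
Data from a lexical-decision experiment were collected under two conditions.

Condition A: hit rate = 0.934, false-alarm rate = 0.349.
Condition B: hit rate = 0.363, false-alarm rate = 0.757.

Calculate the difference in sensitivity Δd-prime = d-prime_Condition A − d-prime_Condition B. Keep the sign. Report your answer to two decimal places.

Δd-prime = 2.94

Condition A: z(0.934) = 1.506, z(0.349) = -0.388, d' = 1.894
Condition B: z(0.363) = -0.350, z(0.757) = 0.697, d' = -1.047
Δd' = d'_Condition A − d'_Condition B = 1.894 − (-1.047) = 2.941
Condition A has the higher sensitivity.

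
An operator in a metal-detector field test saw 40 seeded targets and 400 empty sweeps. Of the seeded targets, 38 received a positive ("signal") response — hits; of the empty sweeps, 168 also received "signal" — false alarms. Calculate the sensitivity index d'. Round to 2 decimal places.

d' = 1.85

H = 38/40 = 0.9500
FA = 168/400 = 0.4200
z(0.9500) = 1.645, z(0.4200) = -0.202
d' = z(H) − z(FA) = 1.645 − (-0.202) = 1.847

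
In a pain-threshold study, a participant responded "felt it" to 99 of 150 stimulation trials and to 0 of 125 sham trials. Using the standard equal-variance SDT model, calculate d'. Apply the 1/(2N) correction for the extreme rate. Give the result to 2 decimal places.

d' = 3.06

The false-alarm rate is 0/125 = 0, so apply the 1/(2N) correction: FA → 1/(2·125) = 0.00400.
z(H) = z(0.66000) = 0.412
z(FA) = z(0.00400) = -2.652
d' = 0.412 − (-2.652) = 3.064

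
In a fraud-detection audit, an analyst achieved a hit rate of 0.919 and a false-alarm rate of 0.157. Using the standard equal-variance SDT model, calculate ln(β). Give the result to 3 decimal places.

ln β = -0.471

z(0.919) = 1.3984, z(0.157) = -1.0069
ln β = −½·[z(H)² − z(FA)²] = −0.5 × (1.9555 − 1.0138) = -0.47085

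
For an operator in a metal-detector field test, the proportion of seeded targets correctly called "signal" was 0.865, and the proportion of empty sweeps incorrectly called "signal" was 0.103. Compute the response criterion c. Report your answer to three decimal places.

z(0.865) = 1.1031, z(0.103) = -1.2646
c = −½·[z(H) + z(FA)] = −0.5 × (1.1031 + (-1.2646)) = 0.08075
c > 0: the operator has a conservative response bias.

c = 0.081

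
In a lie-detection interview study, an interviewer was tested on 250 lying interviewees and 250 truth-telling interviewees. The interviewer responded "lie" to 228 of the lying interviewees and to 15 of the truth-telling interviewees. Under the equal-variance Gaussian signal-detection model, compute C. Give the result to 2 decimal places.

C = 0.10

H = 228/250 = 0.9120
FA = 15/250 = 0.0600
Φ⁻¹(H) = Φ⁻¹(0.9120) = 1.353
Φ⁻¹(FA) = Φ⁻¹(0.0600) = -1.555
c = −½·[z(H) + z(FA)] = −0.5 × (1.353 + (-1.555)) = 0.101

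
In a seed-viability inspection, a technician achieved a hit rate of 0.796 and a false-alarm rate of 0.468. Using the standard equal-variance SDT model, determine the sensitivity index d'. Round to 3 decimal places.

z(H) = 0.8274
z(FA) = -0.0803
d' = z(H) − z(FA) = 0.8274 − (-0.0803) = 0.9077

d' = 0.908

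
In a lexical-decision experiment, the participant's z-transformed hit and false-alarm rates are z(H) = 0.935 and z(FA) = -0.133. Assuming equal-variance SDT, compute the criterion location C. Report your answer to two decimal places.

C = -0.40

c = −½·[z(H) + z(FA)] = −½·(0.935 + (-0.133)) = -0.401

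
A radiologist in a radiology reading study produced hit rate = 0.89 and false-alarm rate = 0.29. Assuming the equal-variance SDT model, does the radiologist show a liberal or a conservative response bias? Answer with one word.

z(H) = 1.227, z(FA) = -0.553
c = −½·(z(H) + z(FA)) = -0.337
c < 0 → liberal criterion (biased toward responding “yes”).

liberal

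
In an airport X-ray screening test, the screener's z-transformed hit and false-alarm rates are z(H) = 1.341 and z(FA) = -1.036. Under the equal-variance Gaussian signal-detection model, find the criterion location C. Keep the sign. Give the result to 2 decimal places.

C = -0.15

c = −½·[z(H) + z(FA)] = −½·(1.341 + (-1.036)) = -0.1525
c < 0: the screener has a liberal response bias.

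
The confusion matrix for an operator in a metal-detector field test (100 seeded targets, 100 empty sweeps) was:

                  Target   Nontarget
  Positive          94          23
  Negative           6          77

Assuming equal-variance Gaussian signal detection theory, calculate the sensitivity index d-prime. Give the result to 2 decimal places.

d-prime = 2.29

H = 94/100 = 0.9400
FA = 23/100 = 0.2300
Φ⁻¹(H) = 1.555
Φ⁻¹(FA) = -0.739
d' = z(H) − z(FA) = 1.555 − (-0.739) = 2.294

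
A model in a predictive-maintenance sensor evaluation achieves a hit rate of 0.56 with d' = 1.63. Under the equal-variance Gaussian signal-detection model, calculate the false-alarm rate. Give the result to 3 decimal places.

false-alarm rate = 0.070

z(hit rate) = z(0.56) = 0.1510
z(FA) = z(H) − d' = 0.1510 − 1.63 = -1.4790
false-alarm rate = Φ(-1.4790) = 0.0696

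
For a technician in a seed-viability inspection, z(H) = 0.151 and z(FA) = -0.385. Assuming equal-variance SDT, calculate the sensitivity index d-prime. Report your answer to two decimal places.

d' = z(H) − z(FA) = 0.151 − (-0.385) = 0.536

d-prime = 0.54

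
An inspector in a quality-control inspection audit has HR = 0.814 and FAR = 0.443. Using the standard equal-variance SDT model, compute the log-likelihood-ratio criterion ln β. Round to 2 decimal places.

ln β = -0.39

z(0.814) = 0.893, z(0.443) = -0.143
ln β = −½·[z(H)² − z(FA)²] = −0.5 × (0.797 − 0.020) = -0.3885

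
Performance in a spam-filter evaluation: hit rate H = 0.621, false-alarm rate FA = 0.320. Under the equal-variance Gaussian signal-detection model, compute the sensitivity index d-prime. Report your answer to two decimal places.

z(H) = 0.3081
z(FA) = -0.4677
d' = z(H) − z(FA) = 0.3081 − (-0.4677) = 0.7758

d-prime = 0.78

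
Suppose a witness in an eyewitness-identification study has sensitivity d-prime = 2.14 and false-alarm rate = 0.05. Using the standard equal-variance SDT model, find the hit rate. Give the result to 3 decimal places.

hit rate = 0.690

z(false-alarm rate) = z(0.05) = -1.6449
z(H) = z(FA) + d' = -1.6449 + 2.14 = 0.4951
hit rate = Φ(0.4951) = 0.6897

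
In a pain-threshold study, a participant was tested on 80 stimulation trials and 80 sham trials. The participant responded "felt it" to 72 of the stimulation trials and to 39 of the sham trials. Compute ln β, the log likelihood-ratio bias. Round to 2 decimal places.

H = 72/80 = 0.9000
FA = 39/80 = 0.4875
Φ⁻¹(H) = 1.282
Φ⁻¹(FA) = -0.031
ln β = −½·[z(H)² − z(FA)²] = −0.5 × (1.644 − 0.001) = -0.8215

ln β = -0.82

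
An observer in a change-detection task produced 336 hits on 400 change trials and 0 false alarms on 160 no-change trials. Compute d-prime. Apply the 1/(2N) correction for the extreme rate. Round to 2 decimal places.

The false-alarm rate is 0/160 = 0, so apply the 1/(2N) correction: FA → 1/(2·160) = 0.00313.
z(H) = z(0.84000) = 0.994
z(FA) = z(0.00313) = -2.734
d' = 0.994 − (-2.734) = 3.728

d-prime = 3.73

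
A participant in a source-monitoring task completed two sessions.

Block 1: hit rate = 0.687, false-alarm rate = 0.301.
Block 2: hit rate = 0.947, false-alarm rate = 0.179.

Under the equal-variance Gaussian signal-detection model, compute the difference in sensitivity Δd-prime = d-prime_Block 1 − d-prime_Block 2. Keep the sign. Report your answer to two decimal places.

Δd-prime = -1.53

Block 1: z(0.687) = 0.487, z(0.301) = -0.522, d' = 1.009
Block 2: z(0.947) = 1.616, z(0.179) = -0.919, d' = 2.535
Δd' = d'_Block 1 − d'_Block 2 = 1.009 − 2.535 = -1.526
Block 2 has the higher sensitivity.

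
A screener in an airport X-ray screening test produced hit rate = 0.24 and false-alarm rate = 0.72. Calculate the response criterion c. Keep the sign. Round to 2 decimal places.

z(0.24) = -0.7063, z(0.72) = 0.5828
c = −½·[z(H) + z(FA)] = −0.5 × (-0.7063 + 0.5828) = 0.06175
c > 0: the screener has a conservative response bias.

c = 0.06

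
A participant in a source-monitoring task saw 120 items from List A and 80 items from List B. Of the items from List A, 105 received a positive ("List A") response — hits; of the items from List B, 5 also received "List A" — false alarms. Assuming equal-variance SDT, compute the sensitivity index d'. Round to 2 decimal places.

d' = 2.68

H = 105/120 = 0.8750
FA = 5/80 = 0.0625
z(0.8750) = 1.150, z(0.0625) = -1.534
d' = z(H) − z(FA) = 1.150 − (-1.534) = 2.684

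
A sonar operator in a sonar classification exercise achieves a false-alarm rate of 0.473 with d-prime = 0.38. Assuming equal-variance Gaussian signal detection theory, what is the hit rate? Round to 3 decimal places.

hit rate = 0.623

z(false-alarm rate) = z(0.473) = -0.0677
z(H) = z(FA) + d' = -0.0677 + 0.38 = 0.3123
hit rate = Φ(0.3123) = 0.6226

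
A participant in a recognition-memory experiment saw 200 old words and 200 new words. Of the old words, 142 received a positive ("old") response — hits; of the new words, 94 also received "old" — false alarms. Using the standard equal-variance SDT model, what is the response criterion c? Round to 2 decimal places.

c = -0.24

H = 142/200 = 0.7100
FA = 94/200 = 0.4700
z(H) = z(0.7100) = 0.553
z(FA) = z(0.4700) = -0.075
c = −½·[z(H) + z(FA)] = −0.5 × (0.553 + (-0.075)) = -0.239
c < 0: the participant has a liberal response bias.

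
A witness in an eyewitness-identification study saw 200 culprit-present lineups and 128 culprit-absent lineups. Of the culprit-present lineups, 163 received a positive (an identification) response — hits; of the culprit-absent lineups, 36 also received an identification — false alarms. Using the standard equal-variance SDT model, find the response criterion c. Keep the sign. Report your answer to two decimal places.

H = 163/200 = 0.8150
FA = 36/128 = 0.2812
Φ⁻¹(H) = 0.8965
Φ⁻¹(FA) = -0.5793
c = −½·[z(H) + z(FA)] = −0.5 × (0.8965 + (-0.5793)) = -0.1586

c = -0.16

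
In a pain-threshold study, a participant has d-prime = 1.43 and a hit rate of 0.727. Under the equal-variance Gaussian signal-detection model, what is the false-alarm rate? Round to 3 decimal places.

false-alarm rate = 0.204

z(hit rate) = z(0.727) = 0.6038
z(FA) = z(H) − d' = 0.6038 − 1.43 = -0.8262
false-alarm rate = Φ(-0.8262) = 0.2043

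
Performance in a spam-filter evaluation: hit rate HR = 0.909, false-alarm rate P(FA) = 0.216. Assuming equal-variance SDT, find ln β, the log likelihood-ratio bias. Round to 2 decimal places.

z(H) = z(0.909) = 1.335
z(FA) = z(0.216) = -0.786
ln β = −½·[z(H)² − z(FA)²] = −0.5 × (1.782 − 0.618) = -0.582

ln β = -0.58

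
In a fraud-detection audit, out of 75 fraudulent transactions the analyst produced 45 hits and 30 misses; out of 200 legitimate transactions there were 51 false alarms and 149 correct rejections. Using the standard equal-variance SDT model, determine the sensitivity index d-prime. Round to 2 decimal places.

H = 45/75 = 0.6000
FA = 51/200 = 0.2550
z(H) = z(0.6000) = 0.253
z(FA) = z(0.2550) = -0.659
d' = z(H) − z(FA) = 0.253 − (-0.659) = 0.912

d-prime = 0.91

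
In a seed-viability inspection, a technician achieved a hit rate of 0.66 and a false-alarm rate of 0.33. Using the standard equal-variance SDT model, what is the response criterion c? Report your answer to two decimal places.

c = 0.01

z(H) = 0.412
z(FA) = -0.440
c = −½·[z(H) + z(FA)] = −0.5 × (0.412 + (-0.440)) = 0.014
c > 0: the technician has a conservative response bias.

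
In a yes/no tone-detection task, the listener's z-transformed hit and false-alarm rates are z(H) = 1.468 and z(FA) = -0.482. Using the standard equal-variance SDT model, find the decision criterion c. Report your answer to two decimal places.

c = -0.49

c = −½·[z(H) + z(FA)] = −½·(1.468 + (-0.482)) = -0.493
c < 0: the listener has a liberal response bias.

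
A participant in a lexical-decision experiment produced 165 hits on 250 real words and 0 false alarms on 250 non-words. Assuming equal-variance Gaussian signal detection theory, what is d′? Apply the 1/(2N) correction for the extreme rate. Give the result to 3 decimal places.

d′ = 3.291

The false-alarm rate is 0/250 = 0, so apply the 1/(2N) correction: FA → 1/(2·250) = 0.00200.
z(H) = z(0.66000) = 0.4125
z(FA) = z(0.00200) = -2.8782
d' = 0.4125 − (-2.8782) = 3.2907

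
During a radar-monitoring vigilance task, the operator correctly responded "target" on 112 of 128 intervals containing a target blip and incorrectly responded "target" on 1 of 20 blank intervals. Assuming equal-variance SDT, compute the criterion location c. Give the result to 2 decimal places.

H = 112/128 = 0.8750
FA = 1/20 = 0.0500
Φ⁻¹(H) = Φ⁻¹(0.8750) = 1.150
Φ⁻¹(FA) = Φ⁻¹(0.0500) = -1.645
c = −½·[z(H) + z(FA)] = −0.5 × (1.150 + (-1.645)) = 0.2475

c = 0.25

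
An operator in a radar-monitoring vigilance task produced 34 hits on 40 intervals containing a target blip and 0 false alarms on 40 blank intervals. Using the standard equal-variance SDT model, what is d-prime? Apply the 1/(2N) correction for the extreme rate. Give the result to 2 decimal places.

The false-alarm rate is 0/40 = 0, so apply the 1/(2N) correction: FA → 1/(2·40) = 0.01250.
z(H) = z(0.85000) = 1.036
z(FA) = z(0.01250) = -2.241
d' = 1.036 − (-2.241) = 3.277

d-prime = 3.28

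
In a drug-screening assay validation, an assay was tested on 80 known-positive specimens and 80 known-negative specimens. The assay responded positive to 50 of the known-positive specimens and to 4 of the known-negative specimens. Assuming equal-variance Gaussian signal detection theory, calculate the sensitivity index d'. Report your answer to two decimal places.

d' = 1.96

H = 50/80 = 0.6250
FA = 4/80 = 0.0500
z(0.6250) = 0.319, z(0.0500) = -1.645
d' = z(H) − z(FA) = 0.319 − (-1.645) = 1.964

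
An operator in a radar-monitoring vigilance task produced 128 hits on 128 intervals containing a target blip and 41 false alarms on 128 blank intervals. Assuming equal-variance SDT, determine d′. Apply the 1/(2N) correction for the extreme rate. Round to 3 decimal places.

The hit rate is 128/128 = 1, so apply the 1/(2N) correction: H → 1 − 1/(2·128) = 0.99609.
z(H) = z(0.99609) = 2.6597
z(FA) = z(0.32031) = -0.4668
d' = 2.6597 − (-0.4668) = 3.1265

d′ = 3.127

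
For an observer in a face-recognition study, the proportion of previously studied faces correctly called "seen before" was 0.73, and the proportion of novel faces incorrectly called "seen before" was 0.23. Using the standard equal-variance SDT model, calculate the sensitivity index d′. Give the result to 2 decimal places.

Φ⁻¹(H) = Φ⁻¹(0.73) = 0.6128
Φ⁻¹(FA) = Φ⁻¹(0.23) = -0.7388
d' = z(H) − z(FA) = 0.6128 − (-0.7388) = 1.3516

d′ = 1.35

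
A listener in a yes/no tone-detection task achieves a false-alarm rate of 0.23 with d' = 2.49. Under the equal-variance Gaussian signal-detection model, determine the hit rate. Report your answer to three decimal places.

z(false-alarm rate) = z(0.23) = -0.7388
z(H) = z(FA) + d' = -0.7388 + 2.49 = 1.7512
hit rate = Φ(1.7512) = 0.9600

hit rate = 0.960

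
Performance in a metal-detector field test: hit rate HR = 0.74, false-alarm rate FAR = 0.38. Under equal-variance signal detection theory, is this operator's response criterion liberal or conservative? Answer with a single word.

liberal

z(H) = 0.643, z(FA) = -0.305
c = −½·(z(H) + z(FA)) = -0.169
c < 0 → liberal criterion (biased toward responding “yes”).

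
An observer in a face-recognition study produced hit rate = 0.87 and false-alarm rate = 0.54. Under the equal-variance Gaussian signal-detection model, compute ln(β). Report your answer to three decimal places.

ln β = -0.629

z(H) = 1.1264
z(FA) = 0.1004
ln β = −½·[z(H)² − z(FA)²] = −0.5 × (1.2688 − 0.0101) = -0.62935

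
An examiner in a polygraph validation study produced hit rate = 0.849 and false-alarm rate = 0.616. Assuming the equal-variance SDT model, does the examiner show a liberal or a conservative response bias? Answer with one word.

liberal

z(H) = 1.032, z(FA) = 0.295
c = −½·(z(H) + z(FA)) = -0.6635
c < 0 → liberal criterion (biased toward responding “yes”).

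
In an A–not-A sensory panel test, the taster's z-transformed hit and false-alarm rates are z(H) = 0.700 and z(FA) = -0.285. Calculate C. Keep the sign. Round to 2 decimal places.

c = −½·[z(H) + z(FA)] = −½·(0.700 + (-0.285)) = -0.2075

C = -0.21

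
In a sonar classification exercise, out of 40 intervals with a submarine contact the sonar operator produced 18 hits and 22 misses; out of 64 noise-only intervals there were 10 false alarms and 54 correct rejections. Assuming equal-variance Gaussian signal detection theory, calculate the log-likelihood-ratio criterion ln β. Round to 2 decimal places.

ln β = 0.50

H = 18/40 = 0.4500
FA = 10/64 = 0.1562
Φ⁻¹(H) = -0.126
Φ⁻¹(FA) = -1.010
ln β = −½·[z(H)² − z(FA)²] = −0.5 × (0.016 − 1.020) = 0.502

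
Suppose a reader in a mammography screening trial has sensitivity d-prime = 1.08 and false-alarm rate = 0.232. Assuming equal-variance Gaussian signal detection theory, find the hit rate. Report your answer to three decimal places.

hit rate = 0.636

z(false-alarm rate) = z(0.232) = -0.7323
z(H) = z(FA) + d' = -0.7323 + 1.08 = 0.3477
hit rate = Φ(0.3477) = 0.6360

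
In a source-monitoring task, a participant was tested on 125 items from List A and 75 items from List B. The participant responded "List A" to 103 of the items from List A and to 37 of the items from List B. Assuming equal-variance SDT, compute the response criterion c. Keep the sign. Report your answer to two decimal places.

c = -0.46

H = 103/125 = 0.8240
FA = 37/75 = 0.4933
z(H) = z(0.8240) = 0.9307
z(FA) = z(0.4933) = -0.0168
c = −½·[z(H) + z(FA)] = −0.5 × (0.9307 + (-0.0168)) = -0.45695
c < 0: the participant has a liberal response bias.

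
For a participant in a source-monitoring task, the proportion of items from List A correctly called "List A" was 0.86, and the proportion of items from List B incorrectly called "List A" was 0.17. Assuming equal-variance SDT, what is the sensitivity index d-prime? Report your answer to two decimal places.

z(H) = 1.0803
z(FA) = -0.9542
d' = z(H) − z(FA) = 1.0803 − (-0.9542) = 2.0345

d-prime = 2.03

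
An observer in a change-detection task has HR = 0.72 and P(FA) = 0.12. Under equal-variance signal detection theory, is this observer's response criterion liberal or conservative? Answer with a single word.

z(H) = 0.583, z(FA) = -1.175
c = −½·(z(H) + z(FA)) = 0.296
c > 0 → conservative criterion (biased toward responding “no”).

conservative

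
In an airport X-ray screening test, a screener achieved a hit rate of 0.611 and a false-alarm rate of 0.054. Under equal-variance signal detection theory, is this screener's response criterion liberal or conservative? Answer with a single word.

conservative

z(H) = 0.282, z(FA) = -1.607
c = −½·(z(H) + z(FA)) = 0.6625
c > 0 → conservative criterion (biased toward responding “no”).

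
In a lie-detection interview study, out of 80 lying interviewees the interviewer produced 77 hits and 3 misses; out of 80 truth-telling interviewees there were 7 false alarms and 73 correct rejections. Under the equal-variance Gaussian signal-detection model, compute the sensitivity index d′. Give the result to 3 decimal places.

d′ = 3.137

H = 77/80 = 0.9625
FA = 7/80 = 0.0875
z(0.9625) = 1.7805, z(0.0875) = -1.3563
d' = z(H) − z(FA) = 1.7805 − (-1.3563) = 3.1368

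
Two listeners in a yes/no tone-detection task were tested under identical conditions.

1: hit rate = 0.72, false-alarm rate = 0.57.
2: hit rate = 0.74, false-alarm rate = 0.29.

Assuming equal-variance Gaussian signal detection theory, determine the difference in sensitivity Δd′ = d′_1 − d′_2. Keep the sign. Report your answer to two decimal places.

1: z(0.72) = 0.583, z(0.57) = 0.176, d' = 0.407
2: z(0.74) = 0.643, z(0.29) = -0.553, d' = 1.196
Δd' = d'_1 − d'_2 = 0.407 − 1.196 = -0.789
2 has the higher sensitivity.

Δd′ = -0.79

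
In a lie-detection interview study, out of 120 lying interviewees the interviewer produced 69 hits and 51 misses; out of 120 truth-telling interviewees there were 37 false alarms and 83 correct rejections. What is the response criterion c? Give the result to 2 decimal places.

c = 0.16

H = 69/120 = 0.5750
FA = 37/120 = 0.3083
Φ⁻¹(0.5750) = 0.189, Φ⁻¹(0.3083) = -0.501
c = −½·[z(H) + z(FA)] = −0.5 × (0.189 + (-0.501)) = 0.156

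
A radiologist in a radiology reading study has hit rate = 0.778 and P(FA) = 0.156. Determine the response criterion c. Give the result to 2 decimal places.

Φ⁻¹(0.778) = 0.7655, Φ⁻¹(0.156) = -1.0110
c = −½·[z(H) + z(FA)] = −0.5 × (0.7655 + (-1.0110)) = 0.12275
c > 0: the radiologist has a conservative response bias.

c = 0.12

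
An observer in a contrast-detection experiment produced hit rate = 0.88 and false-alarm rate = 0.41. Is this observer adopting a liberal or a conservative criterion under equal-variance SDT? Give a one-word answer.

liberal

z(H) = 1.175, z(FA) = -0.228
c = −½·(z(H) + z(FA)) = -0.4735
c < 0 → liberal criterion (biased toward responding “yes”).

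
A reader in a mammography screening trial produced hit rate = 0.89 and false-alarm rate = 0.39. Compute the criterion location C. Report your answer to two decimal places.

Φ⁻¹(H) = 1.227
Φ⁻¹(FA) = -0.279
c = −½·[z(H) + z(FA)] = −0.5 × (1.227 + (-0.279)) = -0.474
c < 0: the reader has a liberal response bias.

C = -0.47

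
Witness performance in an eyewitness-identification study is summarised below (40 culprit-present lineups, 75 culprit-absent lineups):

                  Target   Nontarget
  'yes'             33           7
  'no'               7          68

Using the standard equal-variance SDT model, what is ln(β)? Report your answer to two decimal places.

H = 33/40 = 0.8250
FA = 7/75 = 0.0933
Φ⁻¹(H) = 0.935
Φ⁻¹(FA) = -1.321
ln β = −½·[z(H)² − z(FA)²] = −0.5 × (0.874 − 1.745) = 0.4355

ln β = 0.44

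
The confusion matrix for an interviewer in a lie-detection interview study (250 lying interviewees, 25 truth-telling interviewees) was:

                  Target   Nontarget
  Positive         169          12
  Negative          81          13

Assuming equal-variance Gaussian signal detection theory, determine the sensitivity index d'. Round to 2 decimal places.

H = 169/250 = 0.6760
FA = 12/25 = 0.4800
Φ⁻¹(0.6760) = 0.4565, Φ⁻¹(0.4800) = -0.0502
d' = z(H) − z(FA) = 0.4565 − (-0.0502) = 0.5067

d' = 0.51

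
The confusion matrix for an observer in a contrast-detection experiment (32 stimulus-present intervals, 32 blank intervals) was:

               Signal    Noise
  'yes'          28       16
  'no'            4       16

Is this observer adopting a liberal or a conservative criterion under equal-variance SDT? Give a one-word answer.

z(H) = 1.150, z(FA) = 0.000
c = −½·(z(H) + z(FA)) = -0.575
c < 0 → liberal criterion (biased toward responding “yes”).

liberal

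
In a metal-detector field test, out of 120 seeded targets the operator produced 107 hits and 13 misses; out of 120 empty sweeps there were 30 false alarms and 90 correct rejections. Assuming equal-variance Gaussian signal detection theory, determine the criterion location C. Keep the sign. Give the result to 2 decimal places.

H = 107/120 = 0.8917
FA = 30/120 = 0.2500
z(0.8917) = 1.236, z(0.2500) = -0.674
c = −½·[z(H) + z(FA)] = −0.5 × (1.236 + (-0.674)) = -0.281

C = -0.28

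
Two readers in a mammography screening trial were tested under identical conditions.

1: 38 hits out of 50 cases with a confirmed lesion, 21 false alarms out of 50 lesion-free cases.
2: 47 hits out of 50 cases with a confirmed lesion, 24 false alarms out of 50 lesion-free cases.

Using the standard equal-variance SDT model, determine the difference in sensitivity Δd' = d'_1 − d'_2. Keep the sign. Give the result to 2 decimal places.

1: z(0.7600) = 0.706, z(0.4200) = -0.202, d' = 0.908
2: z(0.9400) = 1.555, z(0.4800) = -0.050, d' = 1.605
Δd' = d'_1 − d'_2 = 0.908 − 1.605 = -0.697
2 has the higher sensitivity.

Δd' = -0.70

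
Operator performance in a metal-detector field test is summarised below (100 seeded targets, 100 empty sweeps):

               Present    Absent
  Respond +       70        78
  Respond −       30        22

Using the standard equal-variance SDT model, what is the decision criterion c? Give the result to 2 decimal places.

c = -0.65

H = 70/100 = 0.7000
FA = 78/100 = 0.7800
Φ⁻¹(0.7000) = 0.5244, Φ⁻¹(0.7800) = 0.7722
c = −½·[z(H) + z(FA)] = −0.5 × (0.5244 + 0.7722) = -0.6483
c < 0: the operator has a liberal response bias.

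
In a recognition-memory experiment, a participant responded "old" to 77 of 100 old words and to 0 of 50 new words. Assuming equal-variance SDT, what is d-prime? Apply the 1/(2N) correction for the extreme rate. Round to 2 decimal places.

d-prime = 3.07

The false-alarm rate is 0/50 = 0, so apply the 1/(2N) correction: FA → 1/(2·50) = 0.01000.
z(H) = z(0.77000) = 0.739
z(FA) = z(0.01000) = -2.326
d' = 0.739 − (-2.326) = 3.065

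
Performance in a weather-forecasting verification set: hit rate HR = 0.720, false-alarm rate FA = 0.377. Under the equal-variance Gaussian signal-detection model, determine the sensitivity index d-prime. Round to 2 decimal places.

Φ⁻¹(H) = Φ⁻¹(0.720) = 0.583
Φ⁻¹(FA) = Φ⁻¹(0.377) = -0.313
d' = z(H) − z(FA) = 0.583 − (-0.313) = 0.896

d-prime = 0.90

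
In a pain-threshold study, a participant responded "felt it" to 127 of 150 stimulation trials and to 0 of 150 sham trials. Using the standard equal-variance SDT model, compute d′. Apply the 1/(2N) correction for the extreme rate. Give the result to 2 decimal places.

d′ = 3.74

The false-alarm rate is 0/150 = 0, so apply the 1/(2N) correction: FA → 1/(2·150) = 0.00333.
z(H) = z(0.84667) = 1.022
z(FA) = z(0.00333) = -2.713
d' = 1.022 − (-2.713) = 3.735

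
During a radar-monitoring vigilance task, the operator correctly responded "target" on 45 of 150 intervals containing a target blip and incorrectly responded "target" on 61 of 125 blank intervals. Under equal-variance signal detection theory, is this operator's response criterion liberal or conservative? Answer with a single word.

z(H) = -0.524, z(FA) = -0.030
c = −½·(z(H) + z(FA)) = 0.277
c > 0 → conservative criterion (biased toward responding “no”).

conservative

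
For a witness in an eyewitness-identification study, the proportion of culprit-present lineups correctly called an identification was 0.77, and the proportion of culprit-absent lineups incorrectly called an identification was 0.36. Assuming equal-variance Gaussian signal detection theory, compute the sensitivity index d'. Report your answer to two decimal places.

d' = 1.10

z(H) = z(0.77) = 0.7388
z(FA) = z(0.36) = -0.3585
d' = z(H) − z(FA) = 0.7388 − (-0.3585) = 1.0973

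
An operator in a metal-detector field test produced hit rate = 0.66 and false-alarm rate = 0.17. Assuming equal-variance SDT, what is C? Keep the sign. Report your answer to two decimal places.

z(H) = z(0.66) = 0.412
z(FA) = z(0.17) = -0.954
c = −½·[z(H) + z(FA)] = −0.5 × (0.412 + (-0.954)) = 0.271
c > 0: the operator has a conservative response bias.

C = 0.27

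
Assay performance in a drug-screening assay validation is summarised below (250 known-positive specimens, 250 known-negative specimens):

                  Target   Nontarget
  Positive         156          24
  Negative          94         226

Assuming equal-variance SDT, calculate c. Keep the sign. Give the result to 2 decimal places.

c = 0.49

H = 156/250 = 0.6240
FA = 24/250 = 0.0960
z(H) = z(0.6240) = 0.316
z(FA) = z(0.0960) = -1.305
c = −½·[z(H) + z(FA)] = −0.5 × (0.316 + (-1.305)) = 0.4945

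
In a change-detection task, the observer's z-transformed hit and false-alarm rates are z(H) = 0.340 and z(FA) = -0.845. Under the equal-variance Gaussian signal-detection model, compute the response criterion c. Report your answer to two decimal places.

c = −½·[z(H) + z(FA)] = −½·(0.340 + (-0.845)) = 0.2525
c > 0: the observer has a conservative response bias.

c = 0.25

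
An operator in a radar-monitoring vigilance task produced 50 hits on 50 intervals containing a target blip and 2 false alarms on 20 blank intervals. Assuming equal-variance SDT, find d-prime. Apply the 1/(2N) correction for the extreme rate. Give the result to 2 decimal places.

The hit rate is 50/50 = 1, so apply the 1/(2N) correction: H → 1 − 1/(2·50) = 0.99000.
z(H) = z(0.99000) = 2.326
z(FA) = z(0.10000) = -1.282
d' = 2.326 − (-1.282) = 3.608

d-prime = 3.61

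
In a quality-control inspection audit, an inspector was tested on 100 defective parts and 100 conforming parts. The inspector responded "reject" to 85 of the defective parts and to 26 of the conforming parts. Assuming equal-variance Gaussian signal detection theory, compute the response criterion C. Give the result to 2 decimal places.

C = -0.20

H = 85/100 = 0.8500
FA = 26/100 = 0.2600
z(H) = z(0.8500) = 1.036
z(FA) = z(0.2600) = -0.643
c = −½·[z(H) + z(FA)] = −0.5 × (1.036 + (-0.643)) = -0.1965
c < 0: the inspector has a liberal response bias.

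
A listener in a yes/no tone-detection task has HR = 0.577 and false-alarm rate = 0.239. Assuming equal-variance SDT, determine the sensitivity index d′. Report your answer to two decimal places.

z(H) = z(0.577) = 0.194
z(FA) = z(0.239) = -0.710
d' = z(H) − z(FA) = 0.194 − (-0.710) = 0.904

d′ = 0.90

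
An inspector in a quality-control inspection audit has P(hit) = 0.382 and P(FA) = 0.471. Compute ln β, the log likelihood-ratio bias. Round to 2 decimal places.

z(H) = -0.300
z(FA) = -0.073
ln β = −½·[z(H)² − z(FA)²] = −0.5 × (0.090 − 0.005) = -0.0425

ln β = -0.04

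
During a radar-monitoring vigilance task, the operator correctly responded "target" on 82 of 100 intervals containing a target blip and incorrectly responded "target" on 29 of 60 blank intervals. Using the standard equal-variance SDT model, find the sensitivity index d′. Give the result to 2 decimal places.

H = 82/100 = 0.8200
FA = 29/60 = 0.4833
z(H) = z(0.8200) = 0.9154
z(FA) = z(0.4833) = -0.0419
d' = z(H) − z(FA) = 0.9154 − (-0.0419) = 0.9573

d′ = 0.96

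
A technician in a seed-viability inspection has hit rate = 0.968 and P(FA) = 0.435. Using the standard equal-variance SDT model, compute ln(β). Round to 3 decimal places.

ln β = -1.702

z(H) = z(0.968) = 1.8522
z(FA) = z(0.435) = -0.1637
ln β = −½·[z(H)² − z(FA)²] = −0.5 × (3.4306 − 0.0268) = -1.7019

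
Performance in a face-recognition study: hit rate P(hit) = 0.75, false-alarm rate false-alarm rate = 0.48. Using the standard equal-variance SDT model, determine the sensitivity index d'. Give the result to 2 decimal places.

d' = 0.72

z(0.75) = 0.6745, z(0.48) = -0.0502
d' = z(H) − z(FA) = 0.6745 − (-0.0502) = 0.7247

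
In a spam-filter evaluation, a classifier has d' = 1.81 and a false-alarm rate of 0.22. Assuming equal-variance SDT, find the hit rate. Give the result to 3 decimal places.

hit rate = 0.850

z(false-alarm rate) = z(0.22) = -0.7722
z(H) = z(FA) + d' = -0.7722 + 1.81 = 1.0378
hit rate = Φ(1.0378) = 0.8503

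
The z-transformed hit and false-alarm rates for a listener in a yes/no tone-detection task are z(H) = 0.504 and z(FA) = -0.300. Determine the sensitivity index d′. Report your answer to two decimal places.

d′ = 0.80

d' = z(H) − z(FA) = 0.504 − (-0.300) = 0.804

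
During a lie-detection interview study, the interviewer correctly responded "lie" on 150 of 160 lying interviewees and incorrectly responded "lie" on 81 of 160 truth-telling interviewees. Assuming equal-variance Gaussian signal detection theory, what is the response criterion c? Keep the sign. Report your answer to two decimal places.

H = 150/160 = 0.9375
FA = 81/160 = 0.5062
Φ⁻¹(0.9375) = 1.5341, Φ⁻¹(0.5062) = 0.0155
c = −½·[z(H) + z(FA)] = −0.5 × (1.5341 + 0.0155) = -0.7748
c < 0: the interviewer has a liberal response bias.

c = -0.77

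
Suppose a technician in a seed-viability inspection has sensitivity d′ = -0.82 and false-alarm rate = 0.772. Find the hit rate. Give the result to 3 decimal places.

z(false-alarm rate) = z(0.772) = 0.7454
z(H) = z(FA) + d' = 0.7454 + (-0.82) = -0.0746
hit rate = Φ(-0.0746) = 0.4703

hit rate = 0.470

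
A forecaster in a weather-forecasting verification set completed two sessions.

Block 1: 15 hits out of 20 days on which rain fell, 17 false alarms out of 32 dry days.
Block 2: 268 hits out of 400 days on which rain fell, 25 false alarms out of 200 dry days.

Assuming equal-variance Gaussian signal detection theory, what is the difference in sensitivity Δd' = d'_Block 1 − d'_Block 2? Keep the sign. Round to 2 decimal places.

Block 1: z(0.7500) = 0.674, z(0.5312) = 0.078, d' = 0.596
Block 2: z(0.6700) = 0.440, z(0.1250) = -1.150, d' = 1.590
Δd' = d'_Block 1 − d'_Block 2 = 0.596 − 1.590 = -0.994
Block 2 has the higher sensitivity.

Δd' = -0.99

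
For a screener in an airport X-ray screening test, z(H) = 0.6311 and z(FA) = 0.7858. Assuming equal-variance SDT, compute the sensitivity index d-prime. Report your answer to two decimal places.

d' = z(H) − z(FA) = 0.6311 − 0.7858 = -0.1547

d-prime = -0.15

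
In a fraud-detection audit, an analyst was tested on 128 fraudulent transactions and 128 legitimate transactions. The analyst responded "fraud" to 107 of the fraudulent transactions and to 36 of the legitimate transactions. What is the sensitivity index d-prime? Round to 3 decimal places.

H = 107/128 = 0.8359
FA = 36/128 = 0.2812
Φ⁻¹(H) = Φ⁻¹(0.8359) = 0.9777
Φ⁻¹(FA) = Φ⁻¹(0.2812) = -0.5793
d' = z(H) − z(FA) = 0.9777 − (-0.5793) = 1.5570

d-prime = 1.557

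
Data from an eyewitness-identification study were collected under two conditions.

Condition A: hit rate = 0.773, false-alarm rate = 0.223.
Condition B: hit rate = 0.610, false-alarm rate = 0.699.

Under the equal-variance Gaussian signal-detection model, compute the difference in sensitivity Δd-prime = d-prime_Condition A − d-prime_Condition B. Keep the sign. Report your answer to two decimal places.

Δd-prime = 1.75

Condition A: z(0.773) = 0.749, z(0.223) = -0.762, d' = 1.511
Condition B: z(0.610) = 0.279, z(0.699) = 0.522, d' = -0.243
Δd' = d'_Condition A − d'_Condition B = 1.511 − (-0.243) = 1.754
Condition A has the higher sensitivity.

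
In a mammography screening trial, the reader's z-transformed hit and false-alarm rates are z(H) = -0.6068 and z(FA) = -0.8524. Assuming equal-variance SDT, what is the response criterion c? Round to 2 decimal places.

c = −½·[z(H) + z(FA)] = −½·(-0.6068 + (-0.8524)) = 0.7296
c > 0: the reader has a conservative response bias.

c = 0.73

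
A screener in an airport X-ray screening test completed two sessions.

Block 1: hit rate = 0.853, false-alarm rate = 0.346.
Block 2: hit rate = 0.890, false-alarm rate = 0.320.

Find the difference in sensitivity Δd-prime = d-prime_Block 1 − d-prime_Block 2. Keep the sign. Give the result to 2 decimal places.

Block 1: z(0.853) = 1.049, z(0.346) = -0.396, d' = 1.445
Block 2: z(0.890) = 1.227, z(0.320) = -0.468, d' = 1.695
Δd' = d'_Block 1 − d'_Block 2 = 1.445 − 1.695 = -0.250
Block 2 has the higher sensitivity.

Δd-prime = -0.25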